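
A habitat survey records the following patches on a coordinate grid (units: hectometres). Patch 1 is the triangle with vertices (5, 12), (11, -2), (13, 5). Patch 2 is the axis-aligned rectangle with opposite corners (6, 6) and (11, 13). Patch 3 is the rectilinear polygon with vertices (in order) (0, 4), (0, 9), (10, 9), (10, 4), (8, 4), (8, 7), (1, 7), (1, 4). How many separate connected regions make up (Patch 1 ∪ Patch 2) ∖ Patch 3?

(Patch 1 ∪ Patch 2) ∖ Patch 3 splits into 2 disjoint pieces (area 42.1935, area 2.2143).

2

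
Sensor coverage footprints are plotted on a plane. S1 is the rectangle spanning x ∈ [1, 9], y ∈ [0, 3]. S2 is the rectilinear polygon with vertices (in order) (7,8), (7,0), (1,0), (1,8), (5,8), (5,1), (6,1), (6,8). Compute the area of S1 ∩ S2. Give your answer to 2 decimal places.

The intersection is the polygon with vertices (7,3), (7,0), (1,0), (1,3), (5,3), (5,1), (6,1), (6,3).
By the shoelace formula its area is 16.00.

16.00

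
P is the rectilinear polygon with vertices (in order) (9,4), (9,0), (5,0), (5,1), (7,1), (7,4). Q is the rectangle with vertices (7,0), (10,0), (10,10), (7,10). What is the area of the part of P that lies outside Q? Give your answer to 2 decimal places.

2.00

|P| = 10, |P∩Q| = 8.
|P ∖ Q| = |P| − |P∩Q| = 10 − 8 = 2.00.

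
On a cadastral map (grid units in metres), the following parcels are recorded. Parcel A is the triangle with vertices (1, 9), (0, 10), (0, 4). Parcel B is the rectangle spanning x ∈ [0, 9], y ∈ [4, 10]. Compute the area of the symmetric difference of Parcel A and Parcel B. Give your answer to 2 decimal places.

51.00

|Parcel A| = 3, |Parcel B| = 54, |Parcel A∩Parcel B| = 3.
|Parcel A △ Parcel B| = |Parcel A| + |Parcel B| − 2·|Parcel A∩Parcel B| = 3 + 54 − 6 = 51.00.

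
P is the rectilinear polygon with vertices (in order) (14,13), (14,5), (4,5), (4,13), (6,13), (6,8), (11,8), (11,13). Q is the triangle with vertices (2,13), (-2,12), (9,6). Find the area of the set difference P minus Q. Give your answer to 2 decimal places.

|P| = 55, |P∩Q| = 5.1818.
|P ∖ Q| = |P| − |P∩Q| = 55 − 5.1818 = 49.82.

49.82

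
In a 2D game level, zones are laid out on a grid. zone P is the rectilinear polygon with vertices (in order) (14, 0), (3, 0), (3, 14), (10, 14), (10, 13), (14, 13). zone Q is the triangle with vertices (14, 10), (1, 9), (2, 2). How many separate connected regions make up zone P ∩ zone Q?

zone P ∩ zone Q is a single connected region.

1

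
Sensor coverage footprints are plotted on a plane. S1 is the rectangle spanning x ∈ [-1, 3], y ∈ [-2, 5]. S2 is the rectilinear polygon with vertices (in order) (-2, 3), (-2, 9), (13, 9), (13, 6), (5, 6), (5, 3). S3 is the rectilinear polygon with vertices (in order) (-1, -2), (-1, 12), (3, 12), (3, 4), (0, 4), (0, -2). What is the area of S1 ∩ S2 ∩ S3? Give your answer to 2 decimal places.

5.00

The intersection is the polygon with vertices (3,5), (3,4), (0,4), (0,3), (-1,3), (-1,5).
By the shoelace formula its area is 5.00.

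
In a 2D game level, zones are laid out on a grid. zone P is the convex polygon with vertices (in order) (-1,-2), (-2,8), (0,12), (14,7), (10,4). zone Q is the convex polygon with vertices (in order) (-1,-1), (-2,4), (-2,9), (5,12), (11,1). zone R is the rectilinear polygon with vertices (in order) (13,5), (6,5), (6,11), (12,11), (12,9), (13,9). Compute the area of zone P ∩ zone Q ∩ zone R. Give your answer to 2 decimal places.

7.25

The intersection is the polygon with vertices (6.21,9.782), (8.818,5), (6,5), (6,9.857).
By the shoelace formula its area is 7.25.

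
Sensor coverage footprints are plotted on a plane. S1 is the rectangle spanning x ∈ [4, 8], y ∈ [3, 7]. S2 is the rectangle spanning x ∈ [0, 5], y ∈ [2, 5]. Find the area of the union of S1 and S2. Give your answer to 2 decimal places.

29.00

By inclusion–exclusion:
Individual areas: |S1| = 16, |S2| = 15.
|S1∩S2|: x∈[4,5], y∈[3,5] → 1·2 = 2.
|S1 ∪ S2| = 31 − 2 = 29.00.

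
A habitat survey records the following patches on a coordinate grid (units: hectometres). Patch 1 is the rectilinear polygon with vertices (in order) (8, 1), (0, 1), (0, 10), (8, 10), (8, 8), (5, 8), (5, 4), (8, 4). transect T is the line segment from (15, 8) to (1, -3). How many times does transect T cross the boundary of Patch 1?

2

The segment meets the boundary at (6.091,1), (8,2.5).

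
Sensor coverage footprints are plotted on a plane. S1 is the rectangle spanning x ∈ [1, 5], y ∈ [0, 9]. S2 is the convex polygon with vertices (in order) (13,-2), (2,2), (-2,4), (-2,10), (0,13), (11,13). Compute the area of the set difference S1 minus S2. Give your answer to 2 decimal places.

6.61

|S1| = 36, |S1∩S2| = 29.3864.
|S1 ∖ S2| = |S1| − |S1∩S2| = 36 − 29.3864 = 6.61.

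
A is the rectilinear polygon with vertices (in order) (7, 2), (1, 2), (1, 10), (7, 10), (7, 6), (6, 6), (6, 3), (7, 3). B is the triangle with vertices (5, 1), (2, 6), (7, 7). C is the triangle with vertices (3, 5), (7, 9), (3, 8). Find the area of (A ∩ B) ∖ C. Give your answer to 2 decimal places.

11.97

|A ∩ B| = 12.8667.
|(A ∩ B) ∩ C| = 0.9.
|(A ∩ B) ∖ C| = 12.8667 − 0.9 = 11.97.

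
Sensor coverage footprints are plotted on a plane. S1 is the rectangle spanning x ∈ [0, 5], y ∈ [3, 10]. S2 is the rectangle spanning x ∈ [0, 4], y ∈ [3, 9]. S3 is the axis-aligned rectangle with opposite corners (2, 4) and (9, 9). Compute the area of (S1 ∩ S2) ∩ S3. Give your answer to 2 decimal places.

The region (S1 ∩ S2) ∩ S3 is the polygon with vertices (4,9), (4,4), (2,4), (2,9).
By the shoelace formula its area is 10.00.

10.00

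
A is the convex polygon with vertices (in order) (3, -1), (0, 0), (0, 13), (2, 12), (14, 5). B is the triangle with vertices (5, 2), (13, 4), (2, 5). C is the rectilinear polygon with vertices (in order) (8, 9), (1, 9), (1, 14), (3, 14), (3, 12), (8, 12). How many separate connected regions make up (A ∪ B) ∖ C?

1

(A ∪ B) ∖ C is a single connected region.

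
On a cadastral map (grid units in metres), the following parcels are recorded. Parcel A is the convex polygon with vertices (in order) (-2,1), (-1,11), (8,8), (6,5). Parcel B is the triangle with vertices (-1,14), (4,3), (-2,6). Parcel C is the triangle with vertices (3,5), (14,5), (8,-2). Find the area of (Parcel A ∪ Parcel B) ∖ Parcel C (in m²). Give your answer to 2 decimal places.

58.38

|Parcel A ∪ Parcel B| = 60.0351.
|(Parcel A ∪ Parcel B) ∩ Parcel C| = 1.6579.
|(Parcel A ∪ Parcel B) ∖ Parcel C| = 60.0351 − 1.6579 = 58.38.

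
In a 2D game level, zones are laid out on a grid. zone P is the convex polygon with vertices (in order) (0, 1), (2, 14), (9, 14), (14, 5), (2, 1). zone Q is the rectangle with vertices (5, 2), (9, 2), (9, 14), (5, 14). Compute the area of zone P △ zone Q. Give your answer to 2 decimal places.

79.83

|zone P| = 122.5, |zone Q| = 48, |zone P∩zone Q| = 45.3333.
|zone P △ zone Q| = |zone P| + |zone Q| − 2·|zone P∩zone Q| = 122.5 + 48 − 90.6667 = 79.83.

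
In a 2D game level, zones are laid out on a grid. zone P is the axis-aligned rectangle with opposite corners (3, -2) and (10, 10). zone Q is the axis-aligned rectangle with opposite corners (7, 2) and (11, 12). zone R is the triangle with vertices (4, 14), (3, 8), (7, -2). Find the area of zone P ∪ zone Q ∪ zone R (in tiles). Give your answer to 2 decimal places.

By inclusion–exclusion:
Individual areas: |zone P| = 84, |zone Q| = 40, |zone R| = 17.
|zone P∩zone Q|: x∈[7,10], y∈[2,10] → 3·8 = 24.
|zone P∩zone R| = 14.1667.
|zone Q∩zone R| = 0.
|zone P∩zone Q∩zone R| = 0.
|zone P ∪ zone Q ∪ zone R| = 141 − 38.1667 + 0 = 102.83.

102.83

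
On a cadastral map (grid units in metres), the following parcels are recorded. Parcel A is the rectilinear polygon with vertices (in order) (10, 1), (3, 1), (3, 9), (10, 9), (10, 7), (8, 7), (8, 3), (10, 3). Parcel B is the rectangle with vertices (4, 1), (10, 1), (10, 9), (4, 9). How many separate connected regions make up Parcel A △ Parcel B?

2

Parcel A △ Parcel B splits into 2 disjoint pieces (area 8, area 8).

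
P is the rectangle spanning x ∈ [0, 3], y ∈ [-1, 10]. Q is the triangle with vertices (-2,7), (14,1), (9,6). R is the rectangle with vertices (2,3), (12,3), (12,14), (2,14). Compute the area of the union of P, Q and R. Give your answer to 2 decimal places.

By inclusion–exclusion:
Individual areas: |P| = 33, |Q| = 25, |R| = 110.
|P∩Q| = 2.983.
|P∩R|: x∈[2,3], y∈[3,10] → 1·7 = 7.
|Q∩R| = 19.3939.
|P∩Q∩R| = 1.2784.
|P ∪ Q ∪ R| = 168 − 29.3769 + 1.2784 = 139.90.

139.90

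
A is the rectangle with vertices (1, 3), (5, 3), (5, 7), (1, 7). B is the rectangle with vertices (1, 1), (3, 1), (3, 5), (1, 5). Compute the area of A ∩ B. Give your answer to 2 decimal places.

|A∩B|: x∈[1,3], y∈[3,5] → 2·2 = 4.

4.00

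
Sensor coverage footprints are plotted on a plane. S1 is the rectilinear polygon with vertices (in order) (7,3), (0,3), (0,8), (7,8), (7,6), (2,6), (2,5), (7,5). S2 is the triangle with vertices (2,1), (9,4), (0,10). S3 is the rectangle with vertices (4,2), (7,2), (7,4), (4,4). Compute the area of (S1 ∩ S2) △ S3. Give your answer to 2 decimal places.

20.02

|S1 ∩ S2| = 19.9762.
|(S1 ∩ S2) ∩ S3| = 2.9762.
|(S1 ∩ S2) △ S3| = 19.9762 + 6 − 5.9524 = 20.02.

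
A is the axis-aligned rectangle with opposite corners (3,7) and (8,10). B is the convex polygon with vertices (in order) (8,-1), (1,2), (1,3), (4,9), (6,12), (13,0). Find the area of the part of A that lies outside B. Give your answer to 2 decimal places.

|A| = 15, |A∩B| = 12.0714.
|A ∖ B| = |A| − |A∩B| = 15 − 12.0714 = 2.93.

2.93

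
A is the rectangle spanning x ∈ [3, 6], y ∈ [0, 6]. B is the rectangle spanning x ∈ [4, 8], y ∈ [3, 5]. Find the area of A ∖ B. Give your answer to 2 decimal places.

|A∩B|: x∈[4,6], y∈[3,5] → 2·2 = 4.
|A| = 18.
|A ∖ B| = |A| − |A∩B| = 18 − 4 = 14.00.

14.00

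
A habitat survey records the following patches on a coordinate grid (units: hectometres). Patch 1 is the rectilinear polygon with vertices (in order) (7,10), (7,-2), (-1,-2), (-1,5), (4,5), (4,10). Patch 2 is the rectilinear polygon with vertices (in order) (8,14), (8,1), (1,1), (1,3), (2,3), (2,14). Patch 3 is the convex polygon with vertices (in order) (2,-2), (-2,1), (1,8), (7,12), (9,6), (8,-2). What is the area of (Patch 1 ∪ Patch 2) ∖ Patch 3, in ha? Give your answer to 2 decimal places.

|Patch 1 ∪ Patch 2| = 114.
|(Patch 1 ∪ Patch 2) ∩ Patch 3| = 88.1964.
|(Patch 1 ∪ Patch 2) ∖ Patch 3| = 114 − 88.1964 = 25.80.

25.80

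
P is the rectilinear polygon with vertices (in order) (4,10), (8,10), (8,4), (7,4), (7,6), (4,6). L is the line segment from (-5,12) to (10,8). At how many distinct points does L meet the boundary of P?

The segment meets the boundary at (8,8.533), (4,9.6).

2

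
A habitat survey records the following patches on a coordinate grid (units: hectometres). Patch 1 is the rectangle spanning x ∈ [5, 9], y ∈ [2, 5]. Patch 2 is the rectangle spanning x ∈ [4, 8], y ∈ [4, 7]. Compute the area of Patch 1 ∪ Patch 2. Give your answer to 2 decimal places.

21.00

By inclusion–exclusion:
Individual areas: |Patch 1| = 12, |Patch 2| = 12.
|Patch 1∩Patch 2|: x∈[5,8], y∈[4,5] → 3·1 = 3.
|Patch 1 ∪ Patch 2| = 24 − 3 = 21.00.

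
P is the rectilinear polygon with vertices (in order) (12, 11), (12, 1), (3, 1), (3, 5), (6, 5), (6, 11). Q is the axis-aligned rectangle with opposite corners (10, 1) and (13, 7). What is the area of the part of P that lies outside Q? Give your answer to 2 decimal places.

60.00

|P| = 72, |P∩Q| = 12.
|P ∖ Q| = |P| − |P∩Q| = 72 − 12 = 60.00.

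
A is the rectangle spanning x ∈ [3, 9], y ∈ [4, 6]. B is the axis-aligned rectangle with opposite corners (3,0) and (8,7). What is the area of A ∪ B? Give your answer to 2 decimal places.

By inclusion–exclusion:
Individual areas: |A| = 12, |B| = 35.
|A∩B|: x∈[3,8], y∈[4,6] → 5·2 = 10.
|A ∪ B| = 47 − 10 = 37.00.

37.00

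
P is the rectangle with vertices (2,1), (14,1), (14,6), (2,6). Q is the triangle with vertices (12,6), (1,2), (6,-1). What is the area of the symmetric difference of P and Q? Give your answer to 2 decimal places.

|P| = 60, |Q| = 26.5, |P∩Q| = 20.9706.
|P △ Q| = |P| + |Q| − 2·|P∩Q| = 60 + 26.5 − 41.9411 = 44.56.

44.56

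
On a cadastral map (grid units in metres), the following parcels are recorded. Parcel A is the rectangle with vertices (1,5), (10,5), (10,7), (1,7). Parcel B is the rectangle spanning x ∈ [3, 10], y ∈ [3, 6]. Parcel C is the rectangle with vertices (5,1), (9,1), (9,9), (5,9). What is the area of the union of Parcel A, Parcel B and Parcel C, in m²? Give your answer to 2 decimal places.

48.00

By inclusion–exclusion:
Individual areas: |Parcel A| = 18, |Parcel B| = 21, |Parcel C| = 32.
|Parcel A∩Parcel B|: x∈[3,10], y∈[5,6] → 7·1 = 7.
|Parcel A∩Parcel C|: x∈[5,9], y∈[5,7] → 4·2 = 8.
|Parcel B∩Parcel C|: x∈[5,9], y∈[3,6] → 4·3 = 12.
|Parcel A∩Parcel B∩Parcel C| = 4.
|Parcel A ∪ Parcel B ∪ Parcel C| = 71 − 27 + 4 = 48.00.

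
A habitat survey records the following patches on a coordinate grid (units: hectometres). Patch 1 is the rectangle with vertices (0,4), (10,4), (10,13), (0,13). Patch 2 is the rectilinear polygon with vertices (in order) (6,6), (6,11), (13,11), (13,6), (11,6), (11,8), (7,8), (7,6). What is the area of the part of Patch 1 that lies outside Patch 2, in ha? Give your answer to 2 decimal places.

76.00

|Patch 1| = 90, |Patch 1∩Patch 2| = 14.
|Patch 1 ∖ Patch 2| = |Patch 1| − |Patch 1∩Patch 2| = 90 − 14 = 76.00.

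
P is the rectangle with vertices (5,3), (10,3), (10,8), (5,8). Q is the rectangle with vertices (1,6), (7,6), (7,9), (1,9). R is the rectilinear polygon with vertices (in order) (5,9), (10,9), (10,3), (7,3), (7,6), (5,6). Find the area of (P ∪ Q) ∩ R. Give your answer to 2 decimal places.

21.00

The region (P ∪ Q) ∩ R is the polygon with vertices (10,3), (7,3), (7,6), (5,6), (5,9), (7,9), (7,8), (10,8).
By the shoelace formula its area is 21.00.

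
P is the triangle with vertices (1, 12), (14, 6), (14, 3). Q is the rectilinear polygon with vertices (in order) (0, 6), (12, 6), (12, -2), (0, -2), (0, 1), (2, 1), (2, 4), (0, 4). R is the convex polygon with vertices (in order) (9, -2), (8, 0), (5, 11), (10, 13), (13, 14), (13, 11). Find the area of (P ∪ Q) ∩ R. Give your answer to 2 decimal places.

31.19

The region (P ∪ Q) ∩ R is the polygon with vertices (9.667,6), (5.595,8.819), (5.264,10.032), (11.777,7.026), (9,-2), (8,0), (6.364,6).
By the shoelace formula its area is 31.19.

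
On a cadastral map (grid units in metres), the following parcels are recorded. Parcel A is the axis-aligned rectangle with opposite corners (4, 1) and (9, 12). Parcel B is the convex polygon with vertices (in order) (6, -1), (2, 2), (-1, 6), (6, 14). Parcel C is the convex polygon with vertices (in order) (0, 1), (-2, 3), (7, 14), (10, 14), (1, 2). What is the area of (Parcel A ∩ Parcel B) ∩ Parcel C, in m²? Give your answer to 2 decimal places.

The region (Parcel A ∩ Parcel B) ∩ Parcel C is the polygon with vertices (6,8.667), (4,6), (4,10.333), (5.364,12), (6,12).
By the shoelace formula its area is 8.20.

8.20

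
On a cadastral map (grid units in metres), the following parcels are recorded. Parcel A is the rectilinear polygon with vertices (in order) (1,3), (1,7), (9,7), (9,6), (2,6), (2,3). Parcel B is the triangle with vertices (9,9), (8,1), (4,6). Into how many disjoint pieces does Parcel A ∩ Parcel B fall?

Parcel A ∩ Parcel B is a single connected region.

1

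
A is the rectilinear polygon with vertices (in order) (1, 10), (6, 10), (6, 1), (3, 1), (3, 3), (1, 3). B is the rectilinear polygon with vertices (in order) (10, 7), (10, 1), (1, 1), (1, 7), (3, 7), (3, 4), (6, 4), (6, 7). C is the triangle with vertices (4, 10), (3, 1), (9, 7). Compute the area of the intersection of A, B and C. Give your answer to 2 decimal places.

4.00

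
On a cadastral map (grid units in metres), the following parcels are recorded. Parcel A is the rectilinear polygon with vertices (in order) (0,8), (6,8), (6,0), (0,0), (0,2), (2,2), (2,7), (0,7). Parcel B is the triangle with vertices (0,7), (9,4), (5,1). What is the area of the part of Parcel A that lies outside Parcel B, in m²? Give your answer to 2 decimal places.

25.11

|Parcel A| = 38, |Parcel A∩Parcel B| = 12.8917.
|Parcel A ∖ Parcel B| = |Parcel A| − |Parcel A∩Parcel B| = 38 − 12.8917 = 25.11.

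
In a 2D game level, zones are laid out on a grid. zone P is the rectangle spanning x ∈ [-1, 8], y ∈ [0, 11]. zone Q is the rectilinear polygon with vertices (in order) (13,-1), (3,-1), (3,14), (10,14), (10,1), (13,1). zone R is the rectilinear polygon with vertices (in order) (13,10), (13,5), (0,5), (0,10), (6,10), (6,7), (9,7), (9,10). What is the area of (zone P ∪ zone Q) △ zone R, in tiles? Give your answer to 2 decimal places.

|zone P ∪ zone Q| = 155.
|(zone P ∪ zone Q) ∩ zone R| = 41.
|(zone P ∪ zone Q) △ zone R| = 155 + 56 − 82 = 129.00.

129.00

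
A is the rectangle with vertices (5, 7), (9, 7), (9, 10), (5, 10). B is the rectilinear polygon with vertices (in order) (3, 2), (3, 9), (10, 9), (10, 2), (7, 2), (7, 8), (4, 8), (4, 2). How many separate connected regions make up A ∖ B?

A ∖ B splits into 2 disjoint pieces (area 4, area 2).

2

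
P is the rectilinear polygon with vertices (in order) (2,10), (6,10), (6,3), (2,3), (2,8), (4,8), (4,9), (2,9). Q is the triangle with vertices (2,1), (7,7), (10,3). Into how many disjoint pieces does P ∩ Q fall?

P ∩ Q is a single connected region.

1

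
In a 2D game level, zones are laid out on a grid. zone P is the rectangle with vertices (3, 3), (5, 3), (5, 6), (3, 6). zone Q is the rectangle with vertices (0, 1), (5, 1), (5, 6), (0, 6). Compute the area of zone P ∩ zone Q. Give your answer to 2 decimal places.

|zone P∩zone Q|: x∈[3,5], y∈[3,6] → 2·3 = 6.

6.00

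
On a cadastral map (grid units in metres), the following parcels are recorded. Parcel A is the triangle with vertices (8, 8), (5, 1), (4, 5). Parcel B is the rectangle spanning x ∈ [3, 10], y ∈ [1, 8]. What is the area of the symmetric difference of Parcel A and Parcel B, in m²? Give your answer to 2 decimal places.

|Parcel A| = 9.5, |Parcel B| = 49, |Parcel A∩Parcel B| = 9.5.
|Parcel A △ Parcel B| = |Parcel A| + |Parcel B| − 2·|Parcel A∩Parcel B| = 9.5 + 49 − 19 = 39.50.

39.50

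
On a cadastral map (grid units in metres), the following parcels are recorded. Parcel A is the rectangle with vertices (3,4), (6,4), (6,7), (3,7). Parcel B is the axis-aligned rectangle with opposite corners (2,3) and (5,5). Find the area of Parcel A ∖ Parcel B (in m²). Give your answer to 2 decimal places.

7.00

|Parcel A∩Parcel B|: x∈[3,5], y∈[4,5] → 2·1 = 2.
|Parcel A| = 9.
|Parcel A ∖ Parcel B| = |Parcel A| − |Parcel A∩Parcel B| = 9 − 2 = 7.00.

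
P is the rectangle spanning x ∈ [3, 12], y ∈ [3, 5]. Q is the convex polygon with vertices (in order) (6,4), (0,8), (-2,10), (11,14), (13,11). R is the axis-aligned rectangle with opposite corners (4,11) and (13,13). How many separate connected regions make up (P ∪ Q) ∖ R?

(P ∪ Q) ∖ R splits into 2 disjoint pieces (area 74.7885, area 1.9583).

2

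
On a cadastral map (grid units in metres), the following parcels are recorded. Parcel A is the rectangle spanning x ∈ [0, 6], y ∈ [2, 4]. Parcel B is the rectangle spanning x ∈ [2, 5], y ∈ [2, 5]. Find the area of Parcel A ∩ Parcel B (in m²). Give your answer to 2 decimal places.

6.00

|Parcel A∩Parcel B|: x∈[2,5], y∈[2,4] → 3·2 = 6.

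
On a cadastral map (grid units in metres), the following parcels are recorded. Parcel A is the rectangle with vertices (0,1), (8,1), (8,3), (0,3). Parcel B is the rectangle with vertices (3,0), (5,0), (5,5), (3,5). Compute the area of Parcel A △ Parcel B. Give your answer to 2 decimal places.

18.00

|Parcel A∩Parcel B|: x∈[3,5], y∈[1,3] → 2·2 = 4.
|Parcel A △ Parcel B| = |Parcel A| + |Parcel B| − 2·|Parcel A∩Parcel B| = 16 + 10 − 8 = 18.00.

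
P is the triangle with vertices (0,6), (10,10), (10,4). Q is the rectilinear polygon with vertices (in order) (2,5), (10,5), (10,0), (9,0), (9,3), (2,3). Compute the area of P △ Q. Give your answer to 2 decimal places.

|P| = 30, |Q| = 19, |P∩Q| = 2.5.
|P △ Q| = |P| + |Q| − 2·|P∩Q| = 30 + 19 − 5 = 44.00.

44.00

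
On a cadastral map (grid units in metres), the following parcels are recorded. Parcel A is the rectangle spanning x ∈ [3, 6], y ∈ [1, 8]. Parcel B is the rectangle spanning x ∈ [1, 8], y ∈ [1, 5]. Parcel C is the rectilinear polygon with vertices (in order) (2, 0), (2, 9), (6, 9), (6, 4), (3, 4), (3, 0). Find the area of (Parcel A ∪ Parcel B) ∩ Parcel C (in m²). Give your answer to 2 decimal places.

16.00

|Parcel A ∪ Parcel B| = 37.
|(Parcel A ∪ Parcel B) ∩ Parcel C| = 16.00.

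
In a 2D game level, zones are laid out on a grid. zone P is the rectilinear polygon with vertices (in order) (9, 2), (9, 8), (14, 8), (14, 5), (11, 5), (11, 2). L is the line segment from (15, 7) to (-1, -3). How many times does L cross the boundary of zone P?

4

The segment meets the boundary at (9,3.25), (11,4.5), (11.8,5), (14,6.375).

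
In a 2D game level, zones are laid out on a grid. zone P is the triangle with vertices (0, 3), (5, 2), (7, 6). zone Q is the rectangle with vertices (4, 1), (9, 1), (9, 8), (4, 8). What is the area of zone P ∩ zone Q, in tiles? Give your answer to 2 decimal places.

5.97

The intersection is the polygon with vertices (7,6), (5,2), (4,2.2), (4,4.714).
By the shoelace formula its area is 5.97.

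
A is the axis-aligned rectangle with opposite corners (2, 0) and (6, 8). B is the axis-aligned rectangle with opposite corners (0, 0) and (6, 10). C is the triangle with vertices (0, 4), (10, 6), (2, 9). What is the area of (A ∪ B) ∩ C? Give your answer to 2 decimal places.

The region (A ∪ B) ∩ C is the polygon with vertices (6,5.2), (0,4), (2,9), (6,7.5).
By the shoelace formula its area is 18.40.

18.40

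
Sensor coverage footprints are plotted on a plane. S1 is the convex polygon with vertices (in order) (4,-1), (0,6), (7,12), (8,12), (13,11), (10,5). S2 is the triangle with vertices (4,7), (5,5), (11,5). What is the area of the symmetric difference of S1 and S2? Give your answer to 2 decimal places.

80.75

|S1| = 86.5, |S2| = 6, |S1∩S2| = 5.875.
|S1 △ S2| = |S1| + |S2| − 2·|S1∩S2| = 86.5 + 6 − 11.75 = 80.75.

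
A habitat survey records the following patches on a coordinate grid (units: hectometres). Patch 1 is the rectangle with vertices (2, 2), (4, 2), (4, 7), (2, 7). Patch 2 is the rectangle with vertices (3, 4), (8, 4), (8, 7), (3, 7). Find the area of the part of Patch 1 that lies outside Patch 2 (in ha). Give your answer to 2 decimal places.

|Patch 1∩Patch 2|: x∈[3,4], y∈[4,7] → 1·3 = 3.
|Patch 1| = 10.
|Patch 1 ∖ Patch 2| = |Patch 1| − |Patch 1∩Patch 2| = 10 − 3 = 7.00.

7.00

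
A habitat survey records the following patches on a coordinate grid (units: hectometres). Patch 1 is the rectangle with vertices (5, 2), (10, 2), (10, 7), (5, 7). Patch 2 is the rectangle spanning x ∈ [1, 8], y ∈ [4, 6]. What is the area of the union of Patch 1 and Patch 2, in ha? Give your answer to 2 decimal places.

33.00

By inclusion–exclusion:
Individual areas: |Patch 1| = 25, |Patch 2| = 14.
|Patch 1∩Patch 2|: x∈[5,8], y∈[4,6] → 3·2 = 6.
|Patch 1 ∪ Patch 2| = 39 − 6 = 33.00.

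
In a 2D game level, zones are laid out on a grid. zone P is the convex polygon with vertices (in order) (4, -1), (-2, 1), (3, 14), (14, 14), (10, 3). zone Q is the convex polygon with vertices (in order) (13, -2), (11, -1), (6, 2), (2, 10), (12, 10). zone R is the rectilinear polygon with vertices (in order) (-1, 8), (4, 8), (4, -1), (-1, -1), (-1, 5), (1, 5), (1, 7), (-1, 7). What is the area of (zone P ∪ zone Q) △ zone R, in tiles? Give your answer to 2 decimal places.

146.27

|zone P ∪ zone Q| = 175.1869.
|(zone P ∪ zone Q) ∩ zone R| = 34.9564.
|(zone P ∪ zone Q) △ zone R| = 175.1869 + 41 − 69.9128 = 146.27.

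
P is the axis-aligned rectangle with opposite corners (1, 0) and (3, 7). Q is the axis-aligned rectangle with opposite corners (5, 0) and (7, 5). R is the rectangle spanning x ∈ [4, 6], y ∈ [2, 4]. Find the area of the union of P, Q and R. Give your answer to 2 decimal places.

By inclusion–exclusion:
Individual areas: |P| = 14, |Q| = 10, |R| = 4.
|P∩Q| = 0 (no overlap).
|P∩R| = 0 (no overlap).
|Q∩R|: x∈[5,6], y∈[2,4] → 1·2 = 2.
|P∩Q∩R| = 0.
|P ∪ Q ∪ R| = 28 − 2 + 0 = 26.00.

26.00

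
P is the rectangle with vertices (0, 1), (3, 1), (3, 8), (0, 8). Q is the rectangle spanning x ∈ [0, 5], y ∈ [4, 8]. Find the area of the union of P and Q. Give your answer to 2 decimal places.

By inclusion–exclusion:
Individual areas: |P| = 21, |Q| = 20.
|P∩Q|: x∈[0,3], y∈[4,8] → 3·4 = 12.
|P ∪ Q| = 41 − 12 = 29.00.

29.00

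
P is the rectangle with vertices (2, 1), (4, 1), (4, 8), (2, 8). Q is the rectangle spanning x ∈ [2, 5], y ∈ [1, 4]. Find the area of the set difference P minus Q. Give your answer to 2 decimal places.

|P∩Q|: x∈[2,4], y∈[1,4] → 2·3 = 6.
|P| = 14.
|P ∖ Q| = |P| − |P∩Q| = 14 − 6 = 8.00.

8.00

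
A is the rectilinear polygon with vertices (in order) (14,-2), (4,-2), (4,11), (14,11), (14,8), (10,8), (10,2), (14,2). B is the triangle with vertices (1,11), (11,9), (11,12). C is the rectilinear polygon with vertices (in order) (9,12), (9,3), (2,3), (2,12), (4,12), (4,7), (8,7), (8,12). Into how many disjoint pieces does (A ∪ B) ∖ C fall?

3

(A ∪ B) ∖ C splits into 3 disjoint pieces (area 67.8, area 18, area 0.15).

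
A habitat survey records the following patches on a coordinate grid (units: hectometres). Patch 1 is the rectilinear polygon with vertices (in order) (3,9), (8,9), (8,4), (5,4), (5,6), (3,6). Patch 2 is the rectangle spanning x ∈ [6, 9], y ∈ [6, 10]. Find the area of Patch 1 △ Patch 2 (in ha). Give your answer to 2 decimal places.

|Patch 1| = 21, |Patch 2| = 12, |Patch 1∩Patch 2| = 6.
|Patch 1 △ Patch 2| = |Patch 1| + |Patch 2| − 2·|Patch 1∩Patch 2| = 21 + 12 − 12 = 21.00.

21.00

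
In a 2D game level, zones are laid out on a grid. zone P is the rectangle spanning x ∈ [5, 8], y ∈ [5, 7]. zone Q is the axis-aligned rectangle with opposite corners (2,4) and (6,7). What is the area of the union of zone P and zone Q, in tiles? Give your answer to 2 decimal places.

By inclusion–exclusion:
Individual areas: |zone P| = 6, |zone Q| = 12.
|zone P∩zone Q|: x∈[5,6], y∈[5,7] → 1·2 = 2.
|zone P ∪ zone Q| = 18 − 2 = 16.00.

16.00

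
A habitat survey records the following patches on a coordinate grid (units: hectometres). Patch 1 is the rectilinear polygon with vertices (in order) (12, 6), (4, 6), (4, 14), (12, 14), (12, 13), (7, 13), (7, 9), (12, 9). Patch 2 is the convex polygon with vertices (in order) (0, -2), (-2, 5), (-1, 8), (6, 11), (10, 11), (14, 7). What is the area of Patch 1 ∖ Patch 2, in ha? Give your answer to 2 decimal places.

|Patch 1| = 44, |Patch 1∩Patch 2| = 29.1429.
|Patch 1 ∖ Patch 2| = |Patch 1| − |Patch 1∩Patch 2| = 44 − 29.1429 = 14.86.

14.86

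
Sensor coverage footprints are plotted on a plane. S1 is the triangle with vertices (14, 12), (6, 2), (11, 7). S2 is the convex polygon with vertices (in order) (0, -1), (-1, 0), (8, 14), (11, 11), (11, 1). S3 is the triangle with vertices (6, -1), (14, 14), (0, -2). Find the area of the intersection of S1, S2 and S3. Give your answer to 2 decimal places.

2.06

The intersection is the polygon with vertices (10.8,8), (9.429,5.429), (6,2).
By the shoelace formula its area is 2.06.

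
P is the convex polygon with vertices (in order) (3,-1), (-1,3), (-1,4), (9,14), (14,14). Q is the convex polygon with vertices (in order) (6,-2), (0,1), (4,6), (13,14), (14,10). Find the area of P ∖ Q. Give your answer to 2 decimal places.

40.10

|P| = 84.5, |P∩Q| = 44.3967.
|P ∖ Q| = |P| − |P∩Q| = 84.5 − 44.3967 = 40.10.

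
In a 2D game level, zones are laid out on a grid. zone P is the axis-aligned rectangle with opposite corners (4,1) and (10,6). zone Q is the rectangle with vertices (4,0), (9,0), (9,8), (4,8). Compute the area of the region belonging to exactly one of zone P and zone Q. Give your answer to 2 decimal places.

|zone P∩zone Q|: x∈[4,9], y∈[1,6] → 5·5 = 25.
|zone P △ zone Q| = |zone P| + |zone Q| − 2·|zone P∩zone Q| = 30 + 40 − 50 = 20.00.

20.00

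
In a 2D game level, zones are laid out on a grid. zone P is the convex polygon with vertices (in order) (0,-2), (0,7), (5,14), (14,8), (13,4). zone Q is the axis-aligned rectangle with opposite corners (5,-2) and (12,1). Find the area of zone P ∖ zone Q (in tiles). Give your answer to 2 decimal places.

131.98

|zone P| = 132.5, |zone P∩zone Q| = 0.5192.
|zone P ∖ zone Q| = |zone P| − |zone P∩zone Q| = 132.5 − 0.5192 = 131.98.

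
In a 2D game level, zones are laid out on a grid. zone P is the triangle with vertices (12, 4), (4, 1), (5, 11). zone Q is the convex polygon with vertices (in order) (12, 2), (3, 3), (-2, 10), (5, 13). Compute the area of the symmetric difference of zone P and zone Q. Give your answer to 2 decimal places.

|zone P| = 38.5, |zone Q| = 78, |zone P∩zone Q| = 32.5341.
|zone P △ zone Q| = |zone P| + |zone Q| − 2·|zone P∩zone Q| = 38.5 + 78 − 65.0682 = 51.43.

51.43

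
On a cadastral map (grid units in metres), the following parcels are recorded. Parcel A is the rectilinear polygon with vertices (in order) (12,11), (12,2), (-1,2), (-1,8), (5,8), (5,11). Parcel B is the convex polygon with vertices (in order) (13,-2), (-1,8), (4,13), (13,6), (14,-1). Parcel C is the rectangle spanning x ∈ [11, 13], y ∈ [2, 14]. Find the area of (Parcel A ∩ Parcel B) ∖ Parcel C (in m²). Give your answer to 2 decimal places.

|Parcel A ∩ Parcel B| = 62.3397.
|(Parcel A ∩ Parcel B) ∩ Parcel C| = 5.1667.
|(Parcel A ∩ Parcel B) ∖ Parcel C| = 62.3397 − 5.1667 = 57.17.

57.17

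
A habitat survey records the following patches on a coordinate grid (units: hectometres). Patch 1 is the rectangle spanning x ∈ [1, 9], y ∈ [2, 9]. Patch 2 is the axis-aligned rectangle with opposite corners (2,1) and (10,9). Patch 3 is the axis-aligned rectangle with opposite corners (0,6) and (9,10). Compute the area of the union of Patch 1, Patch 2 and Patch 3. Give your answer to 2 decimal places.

83.00

By inclusion–exclusion:
Individual areas: |Patch 1| = 56, |Patch 2| = 64, |Patch 3| = 36.
|Patch 1∩Patch 2|: x∈[2,9], y∈[2,9] → 7·7 = 49.
|Patch 1∩Patch 3|: x∈[1,9], y∈[6,9] → 8·3 = 24.
|Patch 2∩Patch 3|: x∈[2,9], y∈[6,9] → 7·3 = 21.
|Patch 1∩Patch 2∩Patch 3| = 21.
|Patch 1 ∪ Patch 2 ∪ Patch 3| = 156 − 94 + 21 = 83.00.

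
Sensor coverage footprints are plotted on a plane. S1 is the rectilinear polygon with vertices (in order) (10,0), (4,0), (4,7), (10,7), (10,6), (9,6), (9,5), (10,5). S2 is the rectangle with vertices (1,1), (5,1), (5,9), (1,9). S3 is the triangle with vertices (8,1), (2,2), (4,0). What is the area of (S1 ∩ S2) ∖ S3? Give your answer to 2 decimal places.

|S1 ∩ S2| = 6.
|(S1 ∩ S2) ∩ S3| = 0.5833.
|(S1 ∩ S2) ∖ S3| = 6 − 0.5833 = 5.42.

5.42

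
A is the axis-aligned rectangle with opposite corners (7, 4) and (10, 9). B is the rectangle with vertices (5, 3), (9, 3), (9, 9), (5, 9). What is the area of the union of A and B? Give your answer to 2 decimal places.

29.00

By inclusion–exclusion:
Individual areas: |A| = 15, |B| = 24.
|A∩B|: x∈[7,9], y∈[4,9] → 2·5 = 10.
|A ∪ B| = 39 − 10 = 29.00.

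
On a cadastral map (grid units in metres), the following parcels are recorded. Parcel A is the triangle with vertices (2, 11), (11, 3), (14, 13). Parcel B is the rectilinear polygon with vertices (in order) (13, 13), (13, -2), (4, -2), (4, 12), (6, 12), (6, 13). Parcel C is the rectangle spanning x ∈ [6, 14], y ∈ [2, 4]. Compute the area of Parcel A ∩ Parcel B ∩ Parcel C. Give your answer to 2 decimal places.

The intersection is the polygon with vertices (9.875,4), (11.3,4), (11,3).
By the shoelace formula its area is 0.71.

0.71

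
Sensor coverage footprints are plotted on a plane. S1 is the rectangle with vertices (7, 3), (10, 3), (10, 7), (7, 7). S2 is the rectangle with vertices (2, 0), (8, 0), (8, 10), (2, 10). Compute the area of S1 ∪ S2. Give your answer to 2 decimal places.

68.00

By inclusion–exclusion:
Individual areas: |S1| = 12, |S2| = 60.
|S1∩S2|: x∈[7,8], y∈[3,7] → 1·4 = 4.
|S1 ∪ S2| = 72 − 4 = 68.00.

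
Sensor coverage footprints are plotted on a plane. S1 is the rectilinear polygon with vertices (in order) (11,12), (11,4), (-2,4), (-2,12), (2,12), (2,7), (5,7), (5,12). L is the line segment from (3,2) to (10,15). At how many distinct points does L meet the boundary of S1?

The segment meets the boundary at (4.077,4), (8.385,12).

2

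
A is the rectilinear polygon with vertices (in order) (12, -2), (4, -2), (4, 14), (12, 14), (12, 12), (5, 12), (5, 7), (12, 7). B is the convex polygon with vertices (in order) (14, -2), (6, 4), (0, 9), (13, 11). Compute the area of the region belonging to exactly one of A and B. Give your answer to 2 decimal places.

103.45

|A| = 93, |B| = 87.5, |A∩B| = 38.5256.
|A △ B| = |A| + |B| − 2·|A∩B| = 93 + 87.5 − 77.0513 = 103.45.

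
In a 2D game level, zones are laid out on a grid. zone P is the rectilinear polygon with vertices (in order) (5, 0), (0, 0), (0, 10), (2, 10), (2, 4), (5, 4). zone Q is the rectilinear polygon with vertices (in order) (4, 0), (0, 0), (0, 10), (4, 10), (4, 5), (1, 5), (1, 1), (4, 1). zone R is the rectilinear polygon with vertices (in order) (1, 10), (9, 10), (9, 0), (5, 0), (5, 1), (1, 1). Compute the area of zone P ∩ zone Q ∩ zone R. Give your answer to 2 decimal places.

5.00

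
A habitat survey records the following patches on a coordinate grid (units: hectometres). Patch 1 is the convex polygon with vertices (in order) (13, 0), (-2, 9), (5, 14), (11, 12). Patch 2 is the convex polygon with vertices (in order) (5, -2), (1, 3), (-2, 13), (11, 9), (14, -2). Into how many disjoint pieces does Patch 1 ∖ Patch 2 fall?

2

Patch 1 ∖ Patch 2 splits into 2 disjoint pieces (area 0.9504, area 25.2565).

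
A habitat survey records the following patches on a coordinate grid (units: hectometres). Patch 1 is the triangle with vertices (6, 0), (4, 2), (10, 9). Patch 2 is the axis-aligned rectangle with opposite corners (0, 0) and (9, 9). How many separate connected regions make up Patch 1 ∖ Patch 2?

Patch 1 ∖ Patch 2 is a single connected region.

1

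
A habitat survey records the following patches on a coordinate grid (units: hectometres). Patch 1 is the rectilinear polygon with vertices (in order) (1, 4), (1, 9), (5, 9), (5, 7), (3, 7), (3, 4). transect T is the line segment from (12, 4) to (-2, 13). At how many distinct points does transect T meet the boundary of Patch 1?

2

The segment meets the boundary at (4.222,9), (5,8.5).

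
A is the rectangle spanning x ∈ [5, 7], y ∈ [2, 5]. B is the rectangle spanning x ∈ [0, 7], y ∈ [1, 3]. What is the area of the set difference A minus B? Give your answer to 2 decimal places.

|A∩B|: x∈[5,7], y∈[2,3] → 2·1 = 2.
|A| = 6.
|A ∖ B| = |A| − |A∩B| = 6 − 2 = 4.00.

4.00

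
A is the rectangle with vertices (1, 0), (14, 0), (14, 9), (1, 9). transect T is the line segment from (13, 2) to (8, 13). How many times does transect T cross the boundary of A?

1

The segment meets the boundary at (9.818,9).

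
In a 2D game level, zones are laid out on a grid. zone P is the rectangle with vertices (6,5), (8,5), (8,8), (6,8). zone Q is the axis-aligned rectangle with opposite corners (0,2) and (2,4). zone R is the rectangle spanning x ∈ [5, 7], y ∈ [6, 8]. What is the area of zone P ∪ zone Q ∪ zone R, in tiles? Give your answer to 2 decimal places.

12.00

By inclusion–exclusion:
Individual areas: |zone P| = 6, |zone Q| = 4, |zone R| = 4.
|zone P∩zone Q| = 0 (no overlap).
|zone P∩zone R|: x∈[6,7], y∈[6,8] → 1·2 = 2.
|zone Q∩zone R| = 0 (no overlap).
|zone P∩zone Q∩zone R| = 0.
|zone P ∪ zone Q ∪ zone R| = 14 − 2 + 0 = 12.00.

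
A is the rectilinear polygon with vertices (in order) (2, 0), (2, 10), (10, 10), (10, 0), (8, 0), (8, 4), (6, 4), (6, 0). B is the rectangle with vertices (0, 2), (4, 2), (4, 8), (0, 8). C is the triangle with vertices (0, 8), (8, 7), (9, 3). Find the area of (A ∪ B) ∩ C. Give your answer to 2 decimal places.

15.32

The region (A ∪ B) ∩ C is the polygon with vertices (8,4), (7.2,4), (0,8), (8,7), (9,3), (8,3.556).
By the shoelace formula its area is 15.32.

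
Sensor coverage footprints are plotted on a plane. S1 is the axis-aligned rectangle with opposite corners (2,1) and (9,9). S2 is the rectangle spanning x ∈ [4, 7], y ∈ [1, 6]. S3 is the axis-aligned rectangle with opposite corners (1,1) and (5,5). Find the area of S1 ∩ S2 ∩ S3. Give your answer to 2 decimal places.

4.00

The intersection is the polygon with vertices (4,5), (5,5), (5,1), (4,1).
By the shoelace formula its area is 4.00.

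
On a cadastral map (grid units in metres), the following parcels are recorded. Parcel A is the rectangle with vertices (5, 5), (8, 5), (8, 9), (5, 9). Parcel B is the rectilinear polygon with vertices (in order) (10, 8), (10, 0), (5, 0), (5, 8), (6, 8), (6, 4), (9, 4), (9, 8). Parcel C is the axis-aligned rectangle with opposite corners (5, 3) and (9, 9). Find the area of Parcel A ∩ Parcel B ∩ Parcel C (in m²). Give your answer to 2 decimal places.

The intersection is the polygon with vertices (6,8), (6,5), (5,5), (5,8).
By the shoelace formula its area is 3.00.

3.00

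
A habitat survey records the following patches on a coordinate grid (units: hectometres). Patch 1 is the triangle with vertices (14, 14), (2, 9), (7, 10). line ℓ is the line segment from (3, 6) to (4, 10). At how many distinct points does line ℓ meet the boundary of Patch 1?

2

The segment meets the boundary at (3.953,9.814), (3.842,9.368).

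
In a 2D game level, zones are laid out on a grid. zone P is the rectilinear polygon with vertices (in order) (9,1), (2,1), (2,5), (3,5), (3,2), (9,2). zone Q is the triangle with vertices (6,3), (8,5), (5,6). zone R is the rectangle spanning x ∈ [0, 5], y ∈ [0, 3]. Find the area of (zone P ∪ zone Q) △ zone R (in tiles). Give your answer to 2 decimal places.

|zone P ∪ zone Q| = 14.
|(zone P ∪ zone Q) ∩ zone R| = 4.
|(zone P ∪ zone Q) △ zone R| = 14 + 15 − 8 = 21.00.

21.00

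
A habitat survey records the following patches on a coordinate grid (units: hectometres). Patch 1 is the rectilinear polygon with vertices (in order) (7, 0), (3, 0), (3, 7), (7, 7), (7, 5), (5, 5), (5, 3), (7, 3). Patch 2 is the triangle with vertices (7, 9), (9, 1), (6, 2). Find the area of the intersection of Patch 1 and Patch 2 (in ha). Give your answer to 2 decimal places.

1.95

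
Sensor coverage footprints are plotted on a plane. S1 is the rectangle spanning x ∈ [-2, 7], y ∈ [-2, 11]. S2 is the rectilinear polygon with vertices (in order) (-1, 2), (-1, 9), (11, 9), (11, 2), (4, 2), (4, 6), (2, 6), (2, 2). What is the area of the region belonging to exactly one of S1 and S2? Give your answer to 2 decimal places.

97.00

|S1| = 117, |S2| = 76, |S1∩S2| = 48.
|S1 △ S2| = |S1| + |S2| − 2·|S1∩S2| = 117 + 76 − 96 = 97.00.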